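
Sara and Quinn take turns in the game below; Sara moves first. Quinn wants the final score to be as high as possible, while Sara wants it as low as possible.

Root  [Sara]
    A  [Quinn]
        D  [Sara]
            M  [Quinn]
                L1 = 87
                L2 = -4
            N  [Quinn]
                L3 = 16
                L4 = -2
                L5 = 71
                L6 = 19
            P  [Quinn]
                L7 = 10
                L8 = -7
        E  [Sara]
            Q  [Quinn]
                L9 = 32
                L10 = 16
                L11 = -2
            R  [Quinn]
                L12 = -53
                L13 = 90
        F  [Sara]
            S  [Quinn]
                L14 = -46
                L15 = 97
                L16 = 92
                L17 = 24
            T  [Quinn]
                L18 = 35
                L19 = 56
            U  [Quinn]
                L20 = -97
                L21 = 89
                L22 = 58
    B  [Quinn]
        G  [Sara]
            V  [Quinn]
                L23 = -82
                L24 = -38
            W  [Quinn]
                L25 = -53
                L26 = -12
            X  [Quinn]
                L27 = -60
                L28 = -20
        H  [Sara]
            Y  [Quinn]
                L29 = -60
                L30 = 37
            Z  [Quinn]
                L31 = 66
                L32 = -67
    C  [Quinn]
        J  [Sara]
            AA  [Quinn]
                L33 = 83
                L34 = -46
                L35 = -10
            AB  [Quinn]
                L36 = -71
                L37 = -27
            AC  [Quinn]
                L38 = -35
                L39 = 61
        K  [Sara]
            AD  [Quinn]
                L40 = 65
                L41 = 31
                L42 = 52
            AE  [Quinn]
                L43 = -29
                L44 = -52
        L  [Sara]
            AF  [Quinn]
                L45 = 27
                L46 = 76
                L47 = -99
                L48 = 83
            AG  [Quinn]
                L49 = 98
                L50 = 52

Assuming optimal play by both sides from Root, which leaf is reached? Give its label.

L30

M (Quinn): max(87, -4) = 87
N (Quinn): max(16, -2, 71, 19) = 71
P (Quinn): max(10, -7) = 10
D (Sara): min(87, 71, 10) = 10
Q (Quinn): max(32, 16, -2) = 32
R (Quinn): max(-53, 90) = 90
E (Sara): min(32, 90) = 32
S (Quinn): max(-46, 97, 92, 24) = 97
T (Quinn): max(35, 56) = 56
U (Quinn): max(-97, 89, 58) = 89
F (Sara): min(97, 56, 89) = 56
A (Quinn): max(10, 32, 56) = 56
V (Quinn): max(-82, -38) = -38
W (Quinn): max(-53, -12) = -12
X (Quinn): max(-60, -20) = -20
G (Sara): min(-38, -12, -20) = -38
Y (Quinn): max(-60, 37) = 37
Z (Quinn): max(66, -67) = 66
H (Sara): min(37, 66) = 37
B (Quinn): max(-38, 37) = 37
AA (Quinn): max(83, -46, -10) = 83
AB (Quinn): max(-71, -27) = -27
AC (Quinn): max(-35, 61) = 61
J (Sara): min(83, -27, 61) = -27
AD (Quinn): max(65, 31, 52) = 65
AE (Quinn): max(-29, -52) = -29
K (Sara): min(65, -29) = -29
AF (Quinn): max(27, 76, -99, 83) = 83
AG (Quinn): max(98, 52) = 98
L (Sara): min(83, 98) = 83
C (Quinn): max(-27, -29, 83) = 83
Root (Sara): min(56, 37, 83) = 37
At Root, Sara picks B (lowest: 37).
At B, Quinn picks H (highest: 37).
At H, Sara picks Y (lowest: 37).
At Y, Quinn picks L30 (highest: 37).
Terminal value 37.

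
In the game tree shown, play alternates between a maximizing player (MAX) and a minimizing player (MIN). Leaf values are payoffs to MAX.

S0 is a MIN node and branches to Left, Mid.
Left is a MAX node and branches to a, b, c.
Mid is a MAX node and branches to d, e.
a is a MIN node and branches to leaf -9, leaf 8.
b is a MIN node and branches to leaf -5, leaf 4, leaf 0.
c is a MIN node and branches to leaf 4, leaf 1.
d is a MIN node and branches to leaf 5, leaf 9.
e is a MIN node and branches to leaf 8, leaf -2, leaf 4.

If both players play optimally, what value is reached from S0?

a (MIN): min(-9, 8) = -9
b (MIN): min(-5, 4, 0) = -5
c (MIN): min(4, 1) = 1
Left (MAX): max(-9, -5, 1) = 1
d (MIN): min(5, 9) = 5
e (MIN): min(8, -2, 4) = -2
Mid (MAX): max(5, -2) = 5
S0 (MIN): min(1, 5) = 1

1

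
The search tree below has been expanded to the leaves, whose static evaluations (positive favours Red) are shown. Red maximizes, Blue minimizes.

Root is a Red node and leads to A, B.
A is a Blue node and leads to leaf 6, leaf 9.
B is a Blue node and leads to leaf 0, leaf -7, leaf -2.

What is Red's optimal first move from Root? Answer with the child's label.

A

A (Blue): min(6, 9) = 6
B (Blue): min(0, -7, -2) = -7
Root (Red): max(6, -7) = 6
Red at Root wants the highest of {A=6, B=-7}, so chooses A.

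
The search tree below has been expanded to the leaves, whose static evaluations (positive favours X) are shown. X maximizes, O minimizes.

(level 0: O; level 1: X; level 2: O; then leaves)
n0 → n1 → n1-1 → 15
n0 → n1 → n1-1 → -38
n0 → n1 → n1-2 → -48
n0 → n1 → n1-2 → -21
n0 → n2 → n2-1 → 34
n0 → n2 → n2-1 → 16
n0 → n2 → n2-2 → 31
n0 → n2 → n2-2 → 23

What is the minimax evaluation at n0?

-38

n1-1 (O): min(15, -38) = -38
n1-2 (O): min(-48, -21) = -48
n1 (X): max(-38, -48) = -38
n2-1 (O): min(34, 16) = 16
n2-2 (O): min(31, 23) = 23
n2 (X): max(16, 23) = 23
n0 (O): min(-38, 23) = -38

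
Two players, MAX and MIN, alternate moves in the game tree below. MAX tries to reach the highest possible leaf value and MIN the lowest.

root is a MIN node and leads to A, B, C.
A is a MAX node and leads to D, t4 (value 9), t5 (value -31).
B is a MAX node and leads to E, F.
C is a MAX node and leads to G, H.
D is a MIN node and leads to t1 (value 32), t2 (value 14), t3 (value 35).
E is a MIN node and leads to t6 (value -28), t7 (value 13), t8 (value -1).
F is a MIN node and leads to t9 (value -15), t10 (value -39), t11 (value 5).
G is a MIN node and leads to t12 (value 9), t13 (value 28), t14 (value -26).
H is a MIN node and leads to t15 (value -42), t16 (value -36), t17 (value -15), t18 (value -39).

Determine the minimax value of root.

D (MIN): min(32, 14, 35) = 14
A (MAX): max(14, 9, -31) = 14
E (MIN): min(-28, 13, -1) = -28
F (MIN): min(-15, -39, 5) = -39
B (MAX): max(-28, -39) = -28
G (MIN): min(9, 28, -26) = -26
H (MIN): min(-42, -36, -15, -39) = -42
C (MAX): max(-26, -42) = -26
root (MIN): min(14, -28, -26) = -28

-28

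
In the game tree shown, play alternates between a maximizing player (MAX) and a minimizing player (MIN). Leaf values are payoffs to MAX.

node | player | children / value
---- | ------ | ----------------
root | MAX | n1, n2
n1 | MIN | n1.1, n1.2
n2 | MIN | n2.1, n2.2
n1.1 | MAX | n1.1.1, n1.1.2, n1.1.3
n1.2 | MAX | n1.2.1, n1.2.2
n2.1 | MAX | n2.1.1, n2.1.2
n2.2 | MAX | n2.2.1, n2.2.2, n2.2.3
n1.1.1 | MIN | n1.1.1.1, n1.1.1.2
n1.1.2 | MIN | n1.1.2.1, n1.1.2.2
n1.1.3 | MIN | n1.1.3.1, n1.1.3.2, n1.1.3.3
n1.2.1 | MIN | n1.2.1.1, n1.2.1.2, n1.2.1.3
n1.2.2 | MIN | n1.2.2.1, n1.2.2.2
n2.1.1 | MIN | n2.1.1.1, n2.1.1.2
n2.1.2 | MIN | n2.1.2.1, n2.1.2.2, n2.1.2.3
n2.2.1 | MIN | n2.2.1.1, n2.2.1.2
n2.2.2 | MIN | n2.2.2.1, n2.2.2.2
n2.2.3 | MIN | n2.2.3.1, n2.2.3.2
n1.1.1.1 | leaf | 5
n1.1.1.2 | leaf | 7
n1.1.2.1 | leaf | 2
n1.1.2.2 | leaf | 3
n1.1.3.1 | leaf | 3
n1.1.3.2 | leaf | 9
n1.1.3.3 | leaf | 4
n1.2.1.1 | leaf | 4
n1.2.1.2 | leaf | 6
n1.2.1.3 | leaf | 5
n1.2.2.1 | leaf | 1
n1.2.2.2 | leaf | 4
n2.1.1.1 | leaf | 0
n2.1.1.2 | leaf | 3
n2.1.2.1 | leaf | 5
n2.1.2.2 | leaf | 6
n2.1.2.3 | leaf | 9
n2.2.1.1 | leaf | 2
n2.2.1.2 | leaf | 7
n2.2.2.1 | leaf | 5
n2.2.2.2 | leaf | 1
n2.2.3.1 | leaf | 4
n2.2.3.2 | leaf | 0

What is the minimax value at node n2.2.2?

n2.2.2 (MIN): min(5, 1) = 1

1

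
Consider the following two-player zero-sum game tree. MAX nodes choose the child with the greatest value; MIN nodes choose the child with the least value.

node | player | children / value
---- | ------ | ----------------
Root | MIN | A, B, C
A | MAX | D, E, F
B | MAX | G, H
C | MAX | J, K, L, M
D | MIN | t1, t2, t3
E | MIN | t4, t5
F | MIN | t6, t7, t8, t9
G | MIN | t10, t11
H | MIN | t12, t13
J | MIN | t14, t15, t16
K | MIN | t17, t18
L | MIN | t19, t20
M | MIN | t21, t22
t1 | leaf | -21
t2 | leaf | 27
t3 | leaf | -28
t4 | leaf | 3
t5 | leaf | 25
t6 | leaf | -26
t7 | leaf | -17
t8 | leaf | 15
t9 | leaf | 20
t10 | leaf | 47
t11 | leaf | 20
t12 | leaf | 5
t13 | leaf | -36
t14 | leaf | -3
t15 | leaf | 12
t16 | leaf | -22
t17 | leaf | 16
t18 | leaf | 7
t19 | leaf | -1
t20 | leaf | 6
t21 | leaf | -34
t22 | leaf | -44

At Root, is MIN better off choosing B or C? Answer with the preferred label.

C

G (MIN): min(47, 20) = 20
H (MIN): min(5, -36) = -36
B (MAX): max(20, -36) = 20
J (MIN): min(-3, 12, -22) = -22
K (MIN): min(16, 7) = 7
L (MIN): min(-1, 6) = -1
M (MIN): min(-34, -44) = -44
C (MAX): max(-22, 7, -1, -44) = 7
MIN prefers the lower value; B=20, C=7. C is better since 7 < 20.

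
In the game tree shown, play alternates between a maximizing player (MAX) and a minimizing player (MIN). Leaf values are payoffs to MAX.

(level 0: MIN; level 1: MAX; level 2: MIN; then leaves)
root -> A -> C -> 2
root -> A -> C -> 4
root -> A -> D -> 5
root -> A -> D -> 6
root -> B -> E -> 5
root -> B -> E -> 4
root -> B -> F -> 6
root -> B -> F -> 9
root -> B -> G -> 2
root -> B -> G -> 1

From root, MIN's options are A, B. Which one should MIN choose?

A

C (MIN): min(2, 4) = 2
D (MIN): min(5, 6) = 5
A (MAX): max(2, 5) = 5
E (MIN): min(5, 4) = 4
F (MIN): min(6, 9) = 6
G (MIN): min(2, 1) = 1
B (MAX): max(4, 6, 1) = 6
root (MIN): min(5, 6) = 5
MIN at root wants the lowest of {A=5, B=6}, so chooses A.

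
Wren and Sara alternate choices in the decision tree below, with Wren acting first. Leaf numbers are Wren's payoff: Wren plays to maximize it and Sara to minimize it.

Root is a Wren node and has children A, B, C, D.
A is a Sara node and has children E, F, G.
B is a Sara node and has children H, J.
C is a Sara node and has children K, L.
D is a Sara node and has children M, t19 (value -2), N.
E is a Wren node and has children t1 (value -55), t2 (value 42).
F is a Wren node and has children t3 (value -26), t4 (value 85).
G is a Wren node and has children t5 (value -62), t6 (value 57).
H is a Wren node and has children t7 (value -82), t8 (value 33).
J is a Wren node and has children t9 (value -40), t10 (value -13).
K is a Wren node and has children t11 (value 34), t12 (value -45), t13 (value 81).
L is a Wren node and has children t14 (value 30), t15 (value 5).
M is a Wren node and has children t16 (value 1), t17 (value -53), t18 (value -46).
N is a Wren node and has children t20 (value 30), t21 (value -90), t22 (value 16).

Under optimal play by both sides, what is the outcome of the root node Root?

E (Wren): max(-55, 42) = 42
F (Wren): max(-26, 85) = 85
G (Wren): max(-62, 57) = 57
A (Sara): min(42, 85, 57) = 42
H (Wren): max(-82, 33) = 33
J (Wren): max(-40, -13) = -13
B (Sara): min(33, -13) = -13
K (Wren): max(34, -45, 81) = 81
L (Wren): max(30, 5) = 30
C (Sara): min(81, 30) = 30
M (Wren): max(1, -53, -46) = 1
N (Wren): max(30, -90, 16) = 30
D (Sara): min(1, -2, 30) = -2
Root (Wren): max(42, -13, 30, -2) = 42

42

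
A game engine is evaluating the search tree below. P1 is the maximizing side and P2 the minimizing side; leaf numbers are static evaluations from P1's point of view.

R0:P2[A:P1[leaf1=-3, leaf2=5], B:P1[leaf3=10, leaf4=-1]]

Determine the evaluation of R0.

A (P1): max(-3, 5) = 5
B (P1): max(10, -1) = 10
R0 (P2): min(5, 10) = 5

5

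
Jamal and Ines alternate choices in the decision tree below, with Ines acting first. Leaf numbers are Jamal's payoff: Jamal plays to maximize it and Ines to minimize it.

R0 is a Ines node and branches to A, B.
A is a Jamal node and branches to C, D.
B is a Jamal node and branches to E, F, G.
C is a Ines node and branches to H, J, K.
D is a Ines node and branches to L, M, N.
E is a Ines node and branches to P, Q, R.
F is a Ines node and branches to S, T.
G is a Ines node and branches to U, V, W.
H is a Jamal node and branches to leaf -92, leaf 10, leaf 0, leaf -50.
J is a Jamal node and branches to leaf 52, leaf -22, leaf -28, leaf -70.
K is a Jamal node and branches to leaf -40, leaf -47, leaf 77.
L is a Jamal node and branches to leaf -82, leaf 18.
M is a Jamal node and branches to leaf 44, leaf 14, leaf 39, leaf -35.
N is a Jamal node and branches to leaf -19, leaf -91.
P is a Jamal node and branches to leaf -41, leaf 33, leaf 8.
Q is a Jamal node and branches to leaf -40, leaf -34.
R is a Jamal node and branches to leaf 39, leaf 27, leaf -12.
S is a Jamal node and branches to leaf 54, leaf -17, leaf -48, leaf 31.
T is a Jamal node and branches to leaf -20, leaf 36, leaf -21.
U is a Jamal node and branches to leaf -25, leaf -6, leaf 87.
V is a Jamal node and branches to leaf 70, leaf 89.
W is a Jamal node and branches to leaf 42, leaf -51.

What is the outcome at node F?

S (Jamal): max(54, -17, -48, 31) = 54
T (Jamal): max(-20, 36, -21) = 36
F (Ines): min(54, 36) = 36

36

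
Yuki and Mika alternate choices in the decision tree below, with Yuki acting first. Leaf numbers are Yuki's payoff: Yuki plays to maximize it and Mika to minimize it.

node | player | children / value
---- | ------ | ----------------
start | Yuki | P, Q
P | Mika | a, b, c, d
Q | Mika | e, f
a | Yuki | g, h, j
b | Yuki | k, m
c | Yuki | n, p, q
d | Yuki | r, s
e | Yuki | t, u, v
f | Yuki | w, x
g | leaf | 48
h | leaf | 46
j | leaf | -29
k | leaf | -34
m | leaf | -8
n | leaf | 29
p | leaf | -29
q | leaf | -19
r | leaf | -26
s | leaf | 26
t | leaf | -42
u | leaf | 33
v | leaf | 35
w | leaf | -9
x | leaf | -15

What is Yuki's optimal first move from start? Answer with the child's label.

a (Yuki): max(48, 46, -29) = 48
b (Yuki): max(-34, -8) = -8
c (Yuki): max(29, -29, -19) = 29
d (Yuki): max(-26, 26) = 26
P (Mika): min(48, -8, 29, 26) = -8
e (Yuki): max(-42, 33, 35) = 35
f (Yuki): max(-9, -15) = -9
Q (Mika): min(35, -9) = -9
start (Yuki): max(-8, -9) = -8
Yuki at start wants the highest of {P=-8, Q=-9}, so chooses P.

P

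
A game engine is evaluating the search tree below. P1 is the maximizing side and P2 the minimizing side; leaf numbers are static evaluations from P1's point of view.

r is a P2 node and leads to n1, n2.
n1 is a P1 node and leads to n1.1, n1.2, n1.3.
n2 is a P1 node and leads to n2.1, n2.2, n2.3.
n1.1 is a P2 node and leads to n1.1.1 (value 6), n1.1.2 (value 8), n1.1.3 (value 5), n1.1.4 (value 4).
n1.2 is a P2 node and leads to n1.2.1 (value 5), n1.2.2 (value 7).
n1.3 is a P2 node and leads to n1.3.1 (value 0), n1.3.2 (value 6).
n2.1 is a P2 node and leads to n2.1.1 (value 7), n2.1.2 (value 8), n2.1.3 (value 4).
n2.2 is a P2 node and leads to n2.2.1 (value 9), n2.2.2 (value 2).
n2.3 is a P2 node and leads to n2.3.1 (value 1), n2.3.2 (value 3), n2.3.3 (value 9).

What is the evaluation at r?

4

n1.1 (P2): min(6, 8, 5, 4) = 4
n1.2 (P2): min(5, 7) = 5
n1.3 (P2): min(0, 6) = 0
n1 (P1): max(4, 5, 0) = 5
n2.1 (P2): min(7, 8, 4) = 4
n2.2 (P2): min(9, 2) = 2
n2.3 (P2): min(1, 3, 9) = 1
n2 (P1): max(4, 2, 1) = 4
r (P2): min(5, 4) = 4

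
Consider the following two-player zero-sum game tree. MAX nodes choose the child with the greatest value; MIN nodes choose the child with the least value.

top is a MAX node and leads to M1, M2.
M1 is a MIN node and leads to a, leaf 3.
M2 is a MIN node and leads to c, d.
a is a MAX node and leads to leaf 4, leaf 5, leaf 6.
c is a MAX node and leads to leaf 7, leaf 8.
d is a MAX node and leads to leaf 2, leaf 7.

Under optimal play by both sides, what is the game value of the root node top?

7

a (MAX): max(4, 5, 6) = 6
M1 (MIN): min(6, 3) = 3
c (MAX): max(7, 8) = 8
d (MAX): max(2, 7) = 7
M2 (MIN): min(8, 7) = 7
top (MAX): max(3, 7) = 7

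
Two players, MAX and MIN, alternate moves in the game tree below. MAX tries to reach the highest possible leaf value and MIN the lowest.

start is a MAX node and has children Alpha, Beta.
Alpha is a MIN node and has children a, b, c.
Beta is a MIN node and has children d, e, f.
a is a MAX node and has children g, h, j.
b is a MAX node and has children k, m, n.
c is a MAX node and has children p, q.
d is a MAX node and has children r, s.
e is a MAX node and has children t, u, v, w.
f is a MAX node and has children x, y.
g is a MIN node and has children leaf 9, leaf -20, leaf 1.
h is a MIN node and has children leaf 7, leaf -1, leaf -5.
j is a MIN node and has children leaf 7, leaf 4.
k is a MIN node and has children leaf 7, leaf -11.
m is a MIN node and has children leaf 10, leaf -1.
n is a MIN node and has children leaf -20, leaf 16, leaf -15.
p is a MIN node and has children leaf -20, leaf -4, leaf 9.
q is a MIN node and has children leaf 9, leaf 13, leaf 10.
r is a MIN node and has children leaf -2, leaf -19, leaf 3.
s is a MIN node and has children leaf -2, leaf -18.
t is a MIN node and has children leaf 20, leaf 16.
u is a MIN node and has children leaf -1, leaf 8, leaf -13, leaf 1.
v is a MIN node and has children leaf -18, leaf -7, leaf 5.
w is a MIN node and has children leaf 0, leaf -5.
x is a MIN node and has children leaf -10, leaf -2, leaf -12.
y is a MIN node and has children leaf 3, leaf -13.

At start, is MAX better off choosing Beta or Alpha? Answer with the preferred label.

r (MIN): min(-2, -19, 3) = -19
s (MIN): min(-2, -18) = -18
d (MAX): max(-19, -18) = -18
t (MIN): min(20, 16) = 16
u (MIN): min(-1, 8, -13, 1) = -13
v (MIN): min(-18, -7, 5) = -18
w (MIN): min(0, -5) = -5
e (MAX): max(16, -13, -18, -5) = 16
x (MIN): min(-10, -2, -12) = -12
y (MIN): min(3, -13) = -13
f (MAX): max(-12, -13) = -12
Beta (MIN): min(-18, 16, -12) = -18
g (MIN): min(9, -20, 1) = -20
h (MIN): min(7, -1, -5) = -5
j (MIN): min(7, 4) = 4
a (MAX): max(-20, -5, 4) = 4
k (MIN): min(7, -11) = -11
m (MIN): min(10, -1) = -1
n (MIN): min(-20, 16, -15) = -20
b (MAX): max(-11, -1, -20) = -1
p (MIN): min(-20, -4, 9) = -20
q (MIN): min(9, 13, 10) = 9
c (MAX): max(-20, 9) = 9
Alpha (MIN): min(4, -1, 9) = -1
MAX prefers the higher value; Beta=-18, Alpha=-1. Alpha is better since -1 > -18.

Alpha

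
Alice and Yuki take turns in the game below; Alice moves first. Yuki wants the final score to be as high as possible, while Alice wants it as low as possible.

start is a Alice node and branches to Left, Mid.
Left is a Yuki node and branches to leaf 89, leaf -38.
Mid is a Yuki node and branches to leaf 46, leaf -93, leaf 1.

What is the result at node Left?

89

Left (Yuki): max(89, -38) = 89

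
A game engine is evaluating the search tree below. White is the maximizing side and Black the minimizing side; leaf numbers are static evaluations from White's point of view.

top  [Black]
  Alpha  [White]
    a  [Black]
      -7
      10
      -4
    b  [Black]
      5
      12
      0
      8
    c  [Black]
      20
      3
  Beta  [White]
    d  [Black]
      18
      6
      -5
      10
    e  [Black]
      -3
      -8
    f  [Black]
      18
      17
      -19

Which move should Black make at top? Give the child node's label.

a (Black): min(-7, 10, -4) = -7
b (Black): min(5, 12, 0, 8) = 0
c (Black): min(20, 3) = 3
Alpha (White): max(-7, 0, 3) = 3
d (Black): min(18, 6, -5, 10) = -5
e (Black): min(-3, -8) = -8
f (Black): min(18, 17, -19) = -19
Beta (White): max(-5, -8, -19) = -5
top (Black): min(3, -5) = -5
Black at top wants the lowest of {Alpha=3, Beta=-5}, so chooses Beta.

Beta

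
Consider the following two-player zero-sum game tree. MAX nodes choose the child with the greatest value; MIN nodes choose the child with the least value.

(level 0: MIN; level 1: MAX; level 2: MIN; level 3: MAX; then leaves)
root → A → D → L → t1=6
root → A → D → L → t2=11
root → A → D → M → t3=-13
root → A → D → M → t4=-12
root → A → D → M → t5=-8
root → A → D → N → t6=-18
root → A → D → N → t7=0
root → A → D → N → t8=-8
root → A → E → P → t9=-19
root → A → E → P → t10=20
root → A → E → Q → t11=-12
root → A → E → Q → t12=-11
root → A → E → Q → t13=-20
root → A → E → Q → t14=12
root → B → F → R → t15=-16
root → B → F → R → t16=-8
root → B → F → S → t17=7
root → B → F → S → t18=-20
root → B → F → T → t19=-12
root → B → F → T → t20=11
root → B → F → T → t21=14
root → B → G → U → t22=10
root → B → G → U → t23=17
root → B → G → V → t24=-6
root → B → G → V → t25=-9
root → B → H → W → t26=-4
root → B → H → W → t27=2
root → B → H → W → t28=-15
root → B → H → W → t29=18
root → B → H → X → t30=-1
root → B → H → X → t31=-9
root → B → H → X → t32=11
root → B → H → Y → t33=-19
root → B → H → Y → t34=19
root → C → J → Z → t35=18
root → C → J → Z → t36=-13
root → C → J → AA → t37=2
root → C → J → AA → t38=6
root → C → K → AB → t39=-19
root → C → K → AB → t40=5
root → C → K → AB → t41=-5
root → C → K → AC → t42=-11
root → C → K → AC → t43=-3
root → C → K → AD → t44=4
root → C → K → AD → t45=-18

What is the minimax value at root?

L (MAX): max(6, 11) = 11
M (MAX): max(-13, -12, -8) = -8
N (MAX): max(-18, 0, -8) = 0
D (MIN): min(11, -8, 0) = -8
P (MAX): max(-19, 20) = 20
Q (MAX): max(-12, -11, -20, 12) = 12
E (MIN): min(20, 12) = 12
A (MAX): max(-8, 12) = 12
R (MAX): max(-16, -8) = -8
S (MAX): max(7, -20) = 7
T (MAX): max(-12, 11, 14) = 14
F (MIN): min(-8, 7, 14) = -8
U (MAX): max(10, 17) = 17
V (MAX): max(-6, -9) = -6
G (MIN): min(17, -6) = -6
W (MAX): max(-4, 2, -15, 18) = 18
X (MAX): max(-1, -9, 11) = 11
Y (MAX): max(-19, 19) = 19
H (MIN): min(18, 11, 19) = 11
B (MAX): max(-8, -6, 11) = 11
Z (MAX): max(18, -13) = 18
AA (MAX): max(2, 6) = 6
J (MIN): min(18, 6) = 6
AB (MAX): max(-19, 5, -5) = 5
AC (MAX): max(-11, -3) = -3
AD (MAX): max(4, -18) = 4
K (MIN): min(5, -3, 4) = -3
C (MAX): max(6, -3) = 6
root (MIN): min(12, 11, 6) = 6

6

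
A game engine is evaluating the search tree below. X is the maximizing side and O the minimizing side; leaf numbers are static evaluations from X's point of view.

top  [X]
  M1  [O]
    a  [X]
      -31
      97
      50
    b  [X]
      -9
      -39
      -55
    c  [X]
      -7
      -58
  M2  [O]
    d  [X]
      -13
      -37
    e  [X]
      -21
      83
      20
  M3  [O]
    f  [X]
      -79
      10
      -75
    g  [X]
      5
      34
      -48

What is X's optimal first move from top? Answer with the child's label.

a (X): max(-31, 97, 50) = 97
b (X): max(-9, -39, -55) = -9
c (X): max(-7, -58) = -7
M1 (O): min(97, -9, -7) = -9
d (X): max(-13, -37) = -13
e (X): max(-21, 83, 20) = 83
M2 (O): min(-13, 83) = -13
f (X): max(-79, 10, -75) = 10
g (X): max(5, 34, -48) = 34
M3 (O): min(10, 34) = 10
top (X): max(-9, -13, 10) = 10
X at top wants the highest of {M1=-9, M2=-13, M3=10}, so chooses M3.

M3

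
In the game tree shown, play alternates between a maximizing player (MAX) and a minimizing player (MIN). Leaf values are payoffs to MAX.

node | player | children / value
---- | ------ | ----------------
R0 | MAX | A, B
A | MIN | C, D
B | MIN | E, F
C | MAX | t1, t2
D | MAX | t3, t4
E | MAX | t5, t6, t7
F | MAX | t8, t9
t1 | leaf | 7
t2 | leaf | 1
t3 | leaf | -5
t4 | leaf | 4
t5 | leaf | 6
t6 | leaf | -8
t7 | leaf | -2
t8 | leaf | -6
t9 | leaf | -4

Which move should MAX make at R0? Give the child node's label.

A

C (MAX): max(7, 1) = 7
D (MAX): max(-5, 4) = 4
A (MIN): min(7, 4) = 4
E (MAX): max(6, -8, -2) = 6
F (MAX): max(-6, -4) = -4
B (MIN): min(6, -4) = -4
R0 (MAX): max(4, -4) = 4
MAX at R0 wants the highest of {A=4, B=-4}, so chooses A.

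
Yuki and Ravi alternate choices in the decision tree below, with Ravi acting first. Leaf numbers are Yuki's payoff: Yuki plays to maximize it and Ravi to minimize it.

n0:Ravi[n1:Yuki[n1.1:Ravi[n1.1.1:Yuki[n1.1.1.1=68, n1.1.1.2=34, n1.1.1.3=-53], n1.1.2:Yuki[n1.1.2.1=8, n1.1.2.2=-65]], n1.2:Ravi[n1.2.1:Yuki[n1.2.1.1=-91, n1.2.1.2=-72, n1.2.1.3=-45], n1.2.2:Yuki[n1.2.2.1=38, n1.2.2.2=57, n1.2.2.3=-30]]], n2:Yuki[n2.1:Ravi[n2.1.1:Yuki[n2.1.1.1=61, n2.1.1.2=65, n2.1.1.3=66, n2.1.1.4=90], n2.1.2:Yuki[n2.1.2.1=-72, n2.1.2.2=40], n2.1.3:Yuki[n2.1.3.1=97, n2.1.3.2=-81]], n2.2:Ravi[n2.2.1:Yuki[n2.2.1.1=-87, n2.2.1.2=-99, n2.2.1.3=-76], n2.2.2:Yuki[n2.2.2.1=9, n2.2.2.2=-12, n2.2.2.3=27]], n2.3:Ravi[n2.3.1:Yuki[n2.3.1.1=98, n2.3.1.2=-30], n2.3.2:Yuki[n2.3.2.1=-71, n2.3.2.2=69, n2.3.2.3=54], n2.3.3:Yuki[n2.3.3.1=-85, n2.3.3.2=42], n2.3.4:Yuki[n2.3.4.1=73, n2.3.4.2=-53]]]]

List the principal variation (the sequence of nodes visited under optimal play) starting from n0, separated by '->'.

n0 -> n1 -> n1.1 -> n1.1.2 -> n1.1.2.1

n1.1.1 (Yuki): max(68, 34, -53) = 68
n1.1.2 (Yuki): max(8, -65) = 8
n1.1 (Ravi): min(68, 8) = 8
n1.2.1 (Yuki): max(-91, -72, -45) = -45
n1.2.2 (Yuki): max(38, 57, -30) = 57
n1.2 (Ravi): min(-45, 57) = -45
n1 (Yuki): max(8, -45) = 8
n2.1.1 (Yuki): max(61, 65, 66, 90) = 90
n2.1.2 (Yuki): max(-72, 40) = 40
n2.1.3 (Yuki): max(97, -81) = 97
n2.1 (Ravi): min(90, 40, 97) = 40
n2.2.1 (Yuki): max(-87, -99, -76) = -76
n2.2.2 (Yuki): max(9, -12, 27) = 27
n2.2 (Ravi): min(-76, 27) = -76
n2.3.1 (Yuki): max(98, -30) = 98
n2.3.2 (Yuki): max(-71, 69, 54) = 69
n2.3.3 (Yuki): max(-85, 42) = 42
n2.3.4 (Yuki): max(73, -53) = 73
n2.3 (Ravi): min(98, 69, 42, 73) = 42
n2 (Yuki): max(40, -76, 42) = 42
n0 (Ravi): min(8, 42) = 8
At n0, Ravi picks n1 (lowest: 8).
At n1, Yuki picks n1.1 (highest: 8).
At n1.1, Ravi picks n1.1.2 (lowest: 8).
At n1.1.2, Yuki picks n1.1.2.1 (highest: 8).
Terminal value 8.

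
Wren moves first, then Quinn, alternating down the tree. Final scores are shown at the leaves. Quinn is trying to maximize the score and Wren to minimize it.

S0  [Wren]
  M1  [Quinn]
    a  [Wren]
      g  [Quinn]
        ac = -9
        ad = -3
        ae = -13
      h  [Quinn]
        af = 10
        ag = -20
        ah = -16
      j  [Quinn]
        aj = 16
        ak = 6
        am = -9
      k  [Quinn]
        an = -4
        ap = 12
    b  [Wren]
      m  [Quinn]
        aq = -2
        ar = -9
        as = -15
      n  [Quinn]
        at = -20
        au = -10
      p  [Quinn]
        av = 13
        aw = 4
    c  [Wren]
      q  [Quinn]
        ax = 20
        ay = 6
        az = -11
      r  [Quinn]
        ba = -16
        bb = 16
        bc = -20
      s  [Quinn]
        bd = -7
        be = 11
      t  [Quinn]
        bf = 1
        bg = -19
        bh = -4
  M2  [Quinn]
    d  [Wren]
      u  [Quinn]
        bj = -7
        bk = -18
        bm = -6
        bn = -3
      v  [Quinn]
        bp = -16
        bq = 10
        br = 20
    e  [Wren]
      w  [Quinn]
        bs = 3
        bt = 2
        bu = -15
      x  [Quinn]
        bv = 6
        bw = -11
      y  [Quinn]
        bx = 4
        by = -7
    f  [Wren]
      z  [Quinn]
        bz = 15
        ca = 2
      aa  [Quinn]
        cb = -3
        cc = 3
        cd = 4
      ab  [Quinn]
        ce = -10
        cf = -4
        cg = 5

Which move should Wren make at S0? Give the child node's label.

g (Quinn): max(-9, -3, -13) = -3
h (Quinn): max(10, -20, -16) = 10
j (Quinn): max(16, 6, -9) = 16
k (Quinn): max(-4, 12) = 12
a (Wren): min(-3, 10, 16, 12) = -3
m (Quinn): max(-2, -9, -15) = -2
n (Quinn): max(-20, -10) = -10
p (Quinn): max(13, 4) = 13
b (Wren): min(-2, -10, 13) = -10
q (Quinn): max(20, 6, -11) = 20
r (Quinn): max(-16, 16, -20) = 16
s (Quinn): max(-7, 11) = 11
t (Quinn): max(1, -19, -4) = 1
c (Wren): min(20, 16, 11, 1) = 1
M1 (Quinn): max(-3, -10, 1) = 1
u (Quinn): max(-7, -18, -6, -3) = -3
v (Quinn): max(-16, 10, 20) = 20
d (Wren): min(-3, 20) = -3
w (Quinn): max(3, 2, -15) = 3
x (Quinn): max(6, -11) = 6
y (Quinn): max(4, -7) = 4
e (Wren): min(3, 6, 4) = 3
z (Quinn): max(15, 2) = 15
aa (Quinn): max(-3, 3, 4) = 4
ab (Quinn): max(-10, -4, 5) = 5
f (Wren): min(15, 4, 5) = 4
M2 (Quinn): max(-3, 3, 4) = 4
S0 (Wren): min(1, 4) = 1
Wren at S0 wants the lowest of {M1=1, M2=4}, so chooses M1.

M1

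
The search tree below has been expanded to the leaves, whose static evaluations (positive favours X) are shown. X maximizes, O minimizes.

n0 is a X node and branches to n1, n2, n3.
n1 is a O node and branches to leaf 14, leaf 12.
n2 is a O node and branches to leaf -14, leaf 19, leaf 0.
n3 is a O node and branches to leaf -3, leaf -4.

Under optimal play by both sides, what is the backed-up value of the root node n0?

12

n1 (O): min(14, 12) = 12
n2 (O): min(-14, 19, 0) = -14
n3 (O): min(-3, -4) = -4
n0 (X): max(12, -14, -4) = 12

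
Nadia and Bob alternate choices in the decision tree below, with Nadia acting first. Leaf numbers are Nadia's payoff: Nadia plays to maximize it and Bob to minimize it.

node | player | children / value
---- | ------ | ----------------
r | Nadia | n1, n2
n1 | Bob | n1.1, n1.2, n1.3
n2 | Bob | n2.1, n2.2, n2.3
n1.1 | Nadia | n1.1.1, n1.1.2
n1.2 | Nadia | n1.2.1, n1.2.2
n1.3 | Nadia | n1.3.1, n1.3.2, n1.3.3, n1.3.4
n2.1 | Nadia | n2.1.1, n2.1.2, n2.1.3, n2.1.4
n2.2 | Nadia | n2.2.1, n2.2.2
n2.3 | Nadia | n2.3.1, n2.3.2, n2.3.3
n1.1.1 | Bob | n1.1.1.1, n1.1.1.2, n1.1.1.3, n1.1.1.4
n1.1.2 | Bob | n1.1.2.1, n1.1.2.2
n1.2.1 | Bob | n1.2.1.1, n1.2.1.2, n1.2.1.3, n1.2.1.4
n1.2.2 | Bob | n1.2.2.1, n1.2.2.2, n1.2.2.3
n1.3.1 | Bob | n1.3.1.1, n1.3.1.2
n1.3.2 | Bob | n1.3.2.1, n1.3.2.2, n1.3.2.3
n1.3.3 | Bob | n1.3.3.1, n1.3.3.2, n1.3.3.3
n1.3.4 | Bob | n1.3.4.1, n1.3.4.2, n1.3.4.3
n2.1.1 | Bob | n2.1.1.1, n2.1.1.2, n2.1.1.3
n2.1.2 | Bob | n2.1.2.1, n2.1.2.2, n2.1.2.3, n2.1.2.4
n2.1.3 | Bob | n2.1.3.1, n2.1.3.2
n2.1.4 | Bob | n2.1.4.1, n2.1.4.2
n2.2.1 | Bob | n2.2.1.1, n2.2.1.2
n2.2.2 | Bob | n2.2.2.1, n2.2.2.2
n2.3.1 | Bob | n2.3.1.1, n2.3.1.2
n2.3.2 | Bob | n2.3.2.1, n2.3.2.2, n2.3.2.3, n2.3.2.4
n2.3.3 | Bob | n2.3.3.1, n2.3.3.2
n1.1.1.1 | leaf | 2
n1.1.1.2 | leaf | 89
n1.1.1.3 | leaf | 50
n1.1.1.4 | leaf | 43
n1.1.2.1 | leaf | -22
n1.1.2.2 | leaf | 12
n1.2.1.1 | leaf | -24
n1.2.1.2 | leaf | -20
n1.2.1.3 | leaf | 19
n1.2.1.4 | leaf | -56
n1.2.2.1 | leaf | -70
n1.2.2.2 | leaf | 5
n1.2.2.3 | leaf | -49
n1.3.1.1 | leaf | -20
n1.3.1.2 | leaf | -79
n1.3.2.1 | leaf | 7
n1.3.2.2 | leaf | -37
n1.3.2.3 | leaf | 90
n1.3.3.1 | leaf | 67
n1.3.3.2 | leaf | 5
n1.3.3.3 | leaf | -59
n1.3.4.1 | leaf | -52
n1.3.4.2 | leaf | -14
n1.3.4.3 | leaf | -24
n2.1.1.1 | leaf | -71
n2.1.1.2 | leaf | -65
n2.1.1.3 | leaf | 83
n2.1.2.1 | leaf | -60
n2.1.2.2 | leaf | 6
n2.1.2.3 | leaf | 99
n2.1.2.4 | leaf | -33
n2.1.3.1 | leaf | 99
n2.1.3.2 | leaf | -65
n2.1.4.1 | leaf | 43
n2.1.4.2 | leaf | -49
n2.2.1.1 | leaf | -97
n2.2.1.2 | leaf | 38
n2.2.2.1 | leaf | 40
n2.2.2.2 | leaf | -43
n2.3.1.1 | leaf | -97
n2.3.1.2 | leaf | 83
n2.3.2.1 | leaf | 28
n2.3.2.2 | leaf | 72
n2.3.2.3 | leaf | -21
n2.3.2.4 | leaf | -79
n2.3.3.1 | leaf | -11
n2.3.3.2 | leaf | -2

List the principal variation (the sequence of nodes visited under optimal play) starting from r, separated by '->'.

n1.1.1 (Bob): min(2, 89, 50, 43) = 2
n1.1.2 (Bob): min(-22, 12) = -22
n1.1 (Nadia): max(2, -22) = 2
n1.2.1 (Bob): min(-24, -20, 19, -56) = -56
n1.2.2 (Bob): min(-70, 5, -49) = -70
n1.2 (Nadia): max(-56, -70) = -56
n1.3.1 (Bob): min(-20, -79) = -79
n1.3.2 (Bob): min(7, -37, 90) = -37
n1.3.3 (Bob): min(67, 5, -59) = -59
n1.3.4 (Bob): min(-52, -14, -24) = -52
n1.3 (Nadia): max(-79, -37, -59, -52) = -37
n1 (Bob): min(2, -56, -37) = -56
n2.1.1 (Bob): min(-71, -65, 83) = -71
n2.1.2 (Bob): min(-60, 6, 99, -33) = -60
n2.1.3 (Bob): min(99, -65) = -65
n2.1.4 (Bob): min(43, -49) = -49
n2.1 (Nadia): max(-71, -60, -65, -49) = -49
n2.2.1 (Bob): min(-97, 38) = -97
n2.2.2 (Bob): min(40, -43) = -43
n2.2 (Nadia): max(-97, -43) = -43
n2.3.1 (Bob): min(-97, 83) = -97
n2.3.2 (Bob): min(28, 72, -21, -79) = -79
n2.3.3 (Bob): min(-11, -2) = -11
n2.3 (Nadia): max(-97, -79, -11) = -11
n2 (Bob): min(-49, -43, -11) = -49
r (Nadia): max(-56, -49) = -49
At r, Nadia picks n2 (highest: -49).
At n2, Bob picks n2.1 (lowest: -49).
At n2.1, Nadia picks n2.1.4 (highest: -49).
At n2.1.4, Bob picks n2.1.4.2 (lowest: -49).
Terminal value -49.

r -> n2 -> n2.1 -> n2.1.4 -> n2.1.4.2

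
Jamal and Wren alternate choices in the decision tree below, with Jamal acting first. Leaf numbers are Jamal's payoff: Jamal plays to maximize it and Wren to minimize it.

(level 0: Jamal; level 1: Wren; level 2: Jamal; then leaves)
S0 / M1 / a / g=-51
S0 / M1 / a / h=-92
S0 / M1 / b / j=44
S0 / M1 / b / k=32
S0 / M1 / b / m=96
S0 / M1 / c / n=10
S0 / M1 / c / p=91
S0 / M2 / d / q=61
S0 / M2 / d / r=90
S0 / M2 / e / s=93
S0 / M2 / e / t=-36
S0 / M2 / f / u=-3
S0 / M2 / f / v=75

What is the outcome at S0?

75

a (Jamal): max(-51, -92) = -51
b (Jamal): max(44, 32, 96) = 96
c (Jamal): max(10, 91) = 91
M1 (Wren): min(-51, 96, 91) = -51
d (Jamal): max(61, 90) = 90
e (Jamal): max(93, -36) = 93
f (Jamal): max(-3, 75) = 75
M2 (Wren): min(90, 93, 75) = 75
S0 (Jamal): max(-51, 75) = 75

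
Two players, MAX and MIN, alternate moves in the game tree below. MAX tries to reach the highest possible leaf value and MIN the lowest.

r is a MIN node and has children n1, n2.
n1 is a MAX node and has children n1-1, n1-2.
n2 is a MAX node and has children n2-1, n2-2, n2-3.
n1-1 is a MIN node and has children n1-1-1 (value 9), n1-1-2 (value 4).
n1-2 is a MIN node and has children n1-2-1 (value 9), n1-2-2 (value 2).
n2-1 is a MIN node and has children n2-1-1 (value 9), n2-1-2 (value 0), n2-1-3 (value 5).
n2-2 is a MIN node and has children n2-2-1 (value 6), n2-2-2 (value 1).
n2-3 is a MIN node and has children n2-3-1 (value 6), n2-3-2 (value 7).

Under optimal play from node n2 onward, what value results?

n2-1 (MIN): min(9, 0, 5) = 0
n2-2 (MIN): min(6, 1) = 1
n2-3 (MIN): min(6, 7) = 6
n2 (MAX): max(0, 1, 6) = 6

6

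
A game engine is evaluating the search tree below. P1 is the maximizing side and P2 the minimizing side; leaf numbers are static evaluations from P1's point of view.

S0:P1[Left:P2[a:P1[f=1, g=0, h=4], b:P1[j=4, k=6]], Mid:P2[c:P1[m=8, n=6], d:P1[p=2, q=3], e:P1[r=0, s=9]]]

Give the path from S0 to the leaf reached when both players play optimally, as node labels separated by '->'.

S0 -> Left -> a -> h

a (P1): max(1, 0, 4) = 4
b (P1): max(4, 6) = 6
Left (P2): min(4, 6) = 4
c (P1): max(8, 6) = 8
d (P1): max(2, 3) = 3
e (P1): max(0, 9) = 9
Mid (P2): min(8, 3, 9) = 3
S0 (P1): max(4, 3) = 4
At S0, P1 picks Left (highest: 4).
At Left, P2 picks a (lowest: 4).
At a, P1 picks h (highest: 4).
Terminal value 4.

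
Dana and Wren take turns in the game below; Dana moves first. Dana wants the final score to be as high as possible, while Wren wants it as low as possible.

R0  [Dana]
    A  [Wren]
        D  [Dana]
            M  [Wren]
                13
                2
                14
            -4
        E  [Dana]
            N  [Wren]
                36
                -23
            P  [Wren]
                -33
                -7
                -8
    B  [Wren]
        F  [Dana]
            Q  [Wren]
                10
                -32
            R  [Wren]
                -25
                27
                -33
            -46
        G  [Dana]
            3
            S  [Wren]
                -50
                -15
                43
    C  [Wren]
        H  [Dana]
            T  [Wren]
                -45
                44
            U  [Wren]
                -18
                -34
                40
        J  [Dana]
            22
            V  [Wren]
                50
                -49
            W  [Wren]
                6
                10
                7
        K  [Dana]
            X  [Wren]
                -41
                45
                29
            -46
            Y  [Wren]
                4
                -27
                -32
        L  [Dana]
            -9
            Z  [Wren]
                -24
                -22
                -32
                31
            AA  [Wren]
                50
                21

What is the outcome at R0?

M (Wren): min(13, 2, 14) = 2
D (Dana): max(2, -4) = 2
N (Wren): min(36, -23) = -23
P (Wren): min(-33, -7, -8) = -33
E (Dana): max(-23, -33) = -23
A (Wren): min(2, -23) = -23
Q (Wren): min(10, -32) = -32
R (Wren): min(-25, 27, -33) = -33
F (Dana): max(-32, -33, -46) = -32
S (Wren): min(-50, -15, 43) = -50
G (Dana): max(3, -50) = 3
B (Wren): min(-32, 3) = -32
T (Wren): min(-45, 44) = -45
U (Wren): min(-18, -34, 40) = -34
H (Dana): max(-45, -34) = -34
V (Wren): min(50, -49) = -49
W (Wren): min(6, 10, 7) = 6
J (Dana): max(22, -49, 6) = 22
X (Wren): min(-41, 45, 29) = -41
Y (Wren): min(4, -27, -32) = -32
K (Dana): max(-41, -46, -32) = -32
Z (Wren): min(-24, -22, -32, 31) = -32
AA (Wren): min(50, 21) = 21
L (Dana): max(-9, -32, 21) = 21
C (Wren): min(-34, 22, -32, 21) = -34
R0 (Dana): max(-23, -32, -34) = -23

-23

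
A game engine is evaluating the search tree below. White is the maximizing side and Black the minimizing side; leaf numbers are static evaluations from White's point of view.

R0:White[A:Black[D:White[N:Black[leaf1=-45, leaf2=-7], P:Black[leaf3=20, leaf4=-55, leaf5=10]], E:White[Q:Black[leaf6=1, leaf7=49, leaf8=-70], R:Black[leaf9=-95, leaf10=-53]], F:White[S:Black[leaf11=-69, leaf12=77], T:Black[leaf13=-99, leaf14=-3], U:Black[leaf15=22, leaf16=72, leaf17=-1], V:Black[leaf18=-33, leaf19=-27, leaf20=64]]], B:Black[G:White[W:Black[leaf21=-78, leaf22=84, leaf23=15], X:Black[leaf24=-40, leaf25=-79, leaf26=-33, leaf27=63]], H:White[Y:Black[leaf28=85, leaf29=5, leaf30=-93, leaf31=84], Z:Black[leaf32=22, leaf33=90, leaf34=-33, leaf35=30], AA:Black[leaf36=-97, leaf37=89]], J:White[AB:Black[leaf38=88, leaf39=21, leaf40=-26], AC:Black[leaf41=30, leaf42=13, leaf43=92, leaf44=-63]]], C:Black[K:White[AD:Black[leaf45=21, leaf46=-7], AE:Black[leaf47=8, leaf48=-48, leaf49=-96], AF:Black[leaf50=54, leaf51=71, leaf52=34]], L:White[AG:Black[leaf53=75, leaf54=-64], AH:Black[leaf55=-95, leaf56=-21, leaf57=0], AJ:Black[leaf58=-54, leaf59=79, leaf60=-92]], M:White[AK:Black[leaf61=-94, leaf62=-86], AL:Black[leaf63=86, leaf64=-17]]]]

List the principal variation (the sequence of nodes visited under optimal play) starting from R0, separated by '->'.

N (Black): min(-45, -7) = -45
P (Black): min(20, -55, 10) = -55
D (White): max(-45, -55) = -45
Q (Black): min(1, 49, -70) = -70
R (Black): min(-95, -53) = -95
E (White): max(-70, -95) = -70
S (Black): min(-69, 77) = -69
T (Black): min(-99, -3) = -99
U (Black): min(22, 72, -1) = -1
V (Black): min(-33, -27, 64) = -33
F (White): max(-69, -99, -1, -33) = -1
A (Black): min(-45, -70, -1) = -70
W (Black): min(-78, 84, 15) = -78
X (Black): min(-40, -79, -33, 63) = -79
G (White): max(-78, -79) = -78
Y (Black): min(85, 5, -93, 84) = -93
Z (Black): min(22, 90, -33, 30) = -33
AA (Black): min(-97, 89) = -97
H (White): max(-93, -33, -97) = -33
AB (Black): min(88, 21, -26) = -26
AC (Black): min(30, 13, 92, -63) = -63
J (White): max(-26, -63) = -26
B (Black): min(-78, -33, -26) = -78
AD (Black): min(21, -7) = -7
AE (Black): min(8, -48, -96) = -96
AF (Black): min(54, 71, 34) = 34
K (White): max(-7, -96, 34) = 34
AG (Black): min(75, -64) = -64
AH (Black): min(-95, -21, 0) = -95
AJ (Black): min(-54, 79, -92) = -92
L (White): max(-64, -95, -92) = -64
AK (Black): min(-94, -86) = -94
AL (Black): min(86, -17) = -17
M (White): max(-94, -17) = -17
C (Black): min(34, -64, -17) = -64
R0 (White): max(-70, -78, -64) = -64
At R0, White picks C (highest: -64).
At C, Black picks L (lowest: -64).
At L, White picks AG (highest: -64).
At AG, Black picks leaf54 (lowest: -64).
Terminal value -64.

R0 -> C -> L -> AG -> leaf54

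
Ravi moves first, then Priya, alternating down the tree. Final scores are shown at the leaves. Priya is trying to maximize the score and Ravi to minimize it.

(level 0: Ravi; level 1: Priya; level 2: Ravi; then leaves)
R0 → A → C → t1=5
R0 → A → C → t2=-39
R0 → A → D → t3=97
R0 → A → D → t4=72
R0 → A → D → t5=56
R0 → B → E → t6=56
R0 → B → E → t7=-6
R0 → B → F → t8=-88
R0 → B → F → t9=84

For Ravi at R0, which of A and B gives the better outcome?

C (Ravi): min(5, -39) = -39
D (Ravi): min(97, 72, 56) = 56
A (Priya): max(-39, 56) = 56
E (Ravi): min(56, -6) = -6
F (Ravi): min(-88, 84) = -88
B (Priya): max(-6, -88) = -6
Ravi prefers the lower value; A=56, B=-6. B is better since -6 < 56.

B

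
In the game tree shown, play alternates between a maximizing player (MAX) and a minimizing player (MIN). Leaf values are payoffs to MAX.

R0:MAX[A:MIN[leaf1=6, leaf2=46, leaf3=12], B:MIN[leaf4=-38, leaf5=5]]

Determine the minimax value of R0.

A (MIN): min(6, 46, 12) = 6
B (MIN): min(-38, 5) = -38
R0 (MAX): max(6, -38) = 6

6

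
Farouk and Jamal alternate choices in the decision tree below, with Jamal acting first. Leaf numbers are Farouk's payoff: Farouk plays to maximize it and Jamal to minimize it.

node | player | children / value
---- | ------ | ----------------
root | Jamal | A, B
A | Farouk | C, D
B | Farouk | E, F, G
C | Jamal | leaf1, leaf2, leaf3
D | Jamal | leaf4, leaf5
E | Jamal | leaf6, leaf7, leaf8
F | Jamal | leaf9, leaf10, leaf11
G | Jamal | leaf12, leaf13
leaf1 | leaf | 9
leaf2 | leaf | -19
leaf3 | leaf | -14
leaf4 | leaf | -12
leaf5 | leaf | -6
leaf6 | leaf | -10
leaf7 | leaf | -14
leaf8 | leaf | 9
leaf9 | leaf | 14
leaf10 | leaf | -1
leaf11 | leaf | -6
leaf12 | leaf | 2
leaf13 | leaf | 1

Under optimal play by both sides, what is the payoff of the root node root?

C (Jamal): min(9, -19, -14) = -19
D (Jamal): min(-12, -6) = -12
A (Farouk): max(-19, -12) = -12
E (Jamal): min(-10, -14, 9) = -14
F (Jamal): min(14, -1, -6) = -6
G (Jamal): min(2, 1) = 1
B (Farouk): max(-14, -6, 1) = 1
root (Jamal): min(-12, 1) = -12

-12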